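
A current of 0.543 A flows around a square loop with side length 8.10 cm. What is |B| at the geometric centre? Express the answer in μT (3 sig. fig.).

Each side is a finite straight segment at perpendicular distance d = a/(2 tan(π/4)) = 0.0405 m from the centre, with end-angles ±π/4.
One side contributes B₁ = (μ₀I/4πd)·2 sin(π/4) = 1.90×10⁻⁶ T.
All 4 sides add in the same direction: B = 4 × 1.90×10⁻⁶ = 7.58×10⁻⁶ T.

B ≈ 7.58 μT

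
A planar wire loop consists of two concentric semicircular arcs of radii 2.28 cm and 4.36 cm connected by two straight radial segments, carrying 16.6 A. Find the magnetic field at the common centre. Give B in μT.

B ≈ 109 μT

The radial connectors point toward the centre, so dl × r̂ = 0 and they contribute nothing.
Each semicircle gives μ₀I/(4R): inner arc 2.29×10⁻⁴ T, outer arc 1.20×10⁻⁴ T.
The two arcs carry current in opposite angular senses, so their fields oppose: B = |2.29×10⁻⁴ − 1.20×10⁻⁴| = 1.09×10⁻⁴ T.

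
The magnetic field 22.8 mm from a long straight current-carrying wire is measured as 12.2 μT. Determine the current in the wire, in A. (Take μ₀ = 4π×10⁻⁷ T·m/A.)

I ≈ 1.39 A

For a long straight wire B = μ₀I/(2πd), so I = 2πdB/μ₀.
I = 2π × 0.0228 × 1.22×10⁻⁵ / (4π×10⁻⁷) = 1.39 A.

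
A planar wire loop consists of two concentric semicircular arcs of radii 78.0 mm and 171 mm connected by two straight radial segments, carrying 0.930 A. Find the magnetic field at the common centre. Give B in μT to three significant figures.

The radial connectors point toward the centre, so dl × r̂ = 0 and they contribute nothing.
Each semicircle gives μ₀I/(4R): inner arc 3.75×10⁻⁶ T, outer arc 1.71×10⁻⁶ T.
The two arcs carry current in opposite angular senses, so their fields oppose: B = |3.75×10⁻⁶ − 1.71×10⁻⁶| = 2.04×10⁻⁶ T.

B ≈ 2.04 μT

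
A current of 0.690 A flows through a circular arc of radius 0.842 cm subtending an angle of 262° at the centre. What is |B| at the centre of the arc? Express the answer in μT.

B ≈ 37.5 μT

The Biot–Savart field of a circular arc at its centre is B = μ₀Iφ/(4πR), with φ = 4.573 rad.
B = (4π×10⁻⁷ × 0.690 × 4.573) / (4π × 0.00842) = 3.75×10⁻⁵ T.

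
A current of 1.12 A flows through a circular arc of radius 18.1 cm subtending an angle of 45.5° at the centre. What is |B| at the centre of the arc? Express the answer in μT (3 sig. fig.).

B ≈ 0.491 μT

The Biot–Savart field of a circular arc at its centre is B = μ₀Iφ/(4πR), with φ = 0.7941 rad.
B = (4π×10⁻⁷ × 1.12 × 0.7941) / (4π × 0.181) = 4.91×10⁻⁷ T.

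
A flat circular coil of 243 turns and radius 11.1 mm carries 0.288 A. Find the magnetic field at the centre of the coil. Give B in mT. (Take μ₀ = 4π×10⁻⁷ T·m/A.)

B ≈ 3.96 mT

For an N-turn flat coil, B = Nμ₀I/(2R) with R = 0.0111 m.
B = 243 × 1.63×10⁻⁵ T = 3.96×10⁻³ T.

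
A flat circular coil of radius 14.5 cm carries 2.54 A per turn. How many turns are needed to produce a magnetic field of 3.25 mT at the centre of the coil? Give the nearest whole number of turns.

For an N-turn coil, B = Nμ₀I/(2R). A single turn gives B₁ = 1.10×10⁻⁵ T with R = 0.145 m.
N = B/B₁ = 3.25×10⁻³ / 1.10×10⁻⁵ = 295.28.

N = 295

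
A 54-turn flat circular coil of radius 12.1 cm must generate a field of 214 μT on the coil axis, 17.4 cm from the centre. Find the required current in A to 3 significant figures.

I ≈ 4.10 A

For an N-turn coil, B = Nμ₀IR²/[2(R²+z²)^(3/2)] with R = 0.121 m, z = 0.174 m, so I = 2B(R²+z²)^(3/2)/(Nμ₀R²) = 2 × 2.14×10⁻⁴ × 9.52×10⁻³ / (54 × 4π×10⁻⁷ × 0.01464) = 4.10 A.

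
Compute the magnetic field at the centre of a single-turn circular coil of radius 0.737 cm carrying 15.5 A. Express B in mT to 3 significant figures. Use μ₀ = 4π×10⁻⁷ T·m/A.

B ≈ 1.32 mT

At the centre of a circular loop the Biot–Savart law gives B = μ₀I/(2R).
B = (4π×10⁻⁷ × 15.5) / (2 × 0.00737) = 1.32×10⁻³ T.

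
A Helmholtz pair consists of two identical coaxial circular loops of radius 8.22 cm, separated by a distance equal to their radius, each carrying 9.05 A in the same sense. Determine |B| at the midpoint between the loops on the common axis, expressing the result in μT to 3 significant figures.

B ≈ 99.0 μT

Each loop contributes B = μ₀IR²/[2(R²+z²)^(3/2)] on the axis, with z measured from that loop.
Loop 1 (z = 0.0411 m): B₁ = 4.95×10⁻⁵ T. Loop 2 (z = 0.0411 m): B₂ = 4.95×10⁻⁵ T.
The fields add: B = B₁ + B₂ = 9.90×10⁻⁵ T.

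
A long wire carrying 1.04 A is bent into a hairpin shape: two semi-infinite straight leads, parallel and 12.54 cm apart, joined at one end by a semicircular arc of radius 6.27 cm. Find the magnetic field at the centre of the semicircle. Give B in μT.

B ≈ 8.53 μT

The semicircular arc contributes B_arc = μ₀I·π/(4πR) = μ₀I/(4R) = 5.21×10⁻⁶ T.
Each semi-infinite lead is at perpendicular distance R = 0.0627 m from the centre, with the perpendicular foot at its near end, so it contributes μ₀I/(4πR); both point the same way, together 3.32×10⁻⁶ T.
Arc and leads all point the same direction: B = 5.21×10⁻⁶ + 3.32×10⁻⁶ = 8.53×10⁻⁶ T.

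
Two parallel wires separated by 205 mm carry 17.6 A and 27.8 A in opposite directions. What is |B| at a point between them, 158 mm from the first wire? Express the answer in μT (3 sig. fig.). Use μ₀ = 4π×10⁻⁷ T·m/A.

Each long wire gives B = μ₀I/(2πd). Distances are d₁ = 0.158 m and d₂ = 0.047 m.
B₁ = 2.23×10⁻⁵ T, B₂ = 1.18×10⁻⁴ T.
Between antiparallel currents both contributions point the same way, so they add. B = B₁ + B₂ = 2.23×10⁻⁵ + 1.18×10⁻⁴ = 1.41×10⁻⁴ T.

B ≈ 141 μT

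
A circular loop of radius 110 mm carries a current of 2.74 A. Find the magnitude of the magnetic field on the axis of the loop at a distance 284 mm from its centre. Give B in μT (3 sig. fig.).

On the axis of a circular loop, B = μ₀IR² / [2(R²+z²)^(3/2)].
R² + z² = (0.11)² + (0.284)² = 0.09276 m², and (R²+z²)^(3/2) = 2.82×10⁻² m³.
B = (4π×10⁻⁷ × 2.74 × 0.0121) / (2 × 2.82×10⁻²) = 7.37×10⁻⁷ T.

B ≈ 0.737 μT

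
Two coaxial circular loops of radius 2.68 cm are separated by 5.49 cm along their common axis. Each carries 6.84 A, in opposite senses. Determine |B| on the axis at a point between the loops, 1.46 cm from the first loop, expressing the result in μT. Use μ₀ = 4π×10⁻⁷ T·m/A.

B ≈ 81.4 μT

Each loop contributes B = μ₀IR²/[2(R²+z²)^(3/2)] on the axis, with z measured from that loop.
Loop 1 (z = 0.0146 m): B₁ = 1.09×10⁻⁴ T. Loop 2 (z = 0.0403 m): B₂ = 2.72×10⁻⁵ T.
The fields oppose: B = |B₁ − B₂| = 8.14×10⁻⁵ T.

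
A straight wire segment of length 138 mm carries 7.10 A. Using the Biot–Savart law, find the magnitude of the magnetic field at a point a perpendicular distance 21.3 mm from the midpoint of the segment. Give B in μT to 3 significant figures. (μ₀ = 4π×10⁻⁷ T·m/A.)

For a finite straight segment, B = (μ₀I/4πd)(sinθ₁ + sinθ₂), where θ₁, θ₂ are the angles from the perpendicular to each end.
The perpendicular from the point meets the wire at its midpoint, so each end is L/2 = 0.069 m away along the wire.
sinθ₁ = 0.069/√(0.069²+0.0213²) = 0.9555; sinθ₂ = 0.069/√(0.069²+0.0213²) = 0.9555.
B = (4π×10⁻⁷ × 7.10) / (4π × 0.0213) × (0.9555 + 0.9555) = 6.37×10⁻⁵ T.

B ≈ 63.7 μT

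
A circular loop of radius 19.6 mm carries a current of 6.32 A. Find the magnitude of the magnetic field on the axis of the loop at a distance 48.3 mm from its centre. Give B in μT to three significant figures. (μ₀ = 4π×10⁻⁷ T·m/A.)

B ≈ 10.8 μT

On the axis of a circular loop, B = μ₀IR² / [2(R²+z²)^(3/2)].
R² + z² = (0.0196)² + (0.0483)² = 0.002717 m², and (R²+z²)^(3/2) = 1.42×10⁻⁴ m³.
B = (4π×10⁻⁷ × 6.32 × 0.0003842) / (2 × 1.42×10⁻⁴) = 1.08×10⁻⁵ T.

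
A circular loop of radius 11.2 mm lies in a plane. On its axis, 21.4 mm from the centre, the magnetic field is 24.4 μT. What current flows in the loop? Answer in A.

On the axis of a loop, B = μ₀IR²/[2(R²+z²)^(3/2)], so I = 2B(R²+z²)^(3/2)/(μ₀R²).
R² + z² = 0.0001254 + 0.000458 = 0.0005834 m²; raised to 3/2 gives 1.41×10⁻⁵ m³.
I = 2 × 2.44×10⁻⁵ × 1.41×10⁻⁵ / (1.26×10⁻⁶ × 0.0001254) = 4.36 A.

I ≈ 4.36 A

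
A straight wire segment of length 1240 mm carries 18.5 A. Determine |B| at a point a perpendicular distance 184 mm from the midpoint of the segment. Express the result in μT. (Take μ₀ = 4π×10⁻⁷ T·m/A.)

B ≈ 19.3 μT

For a finite straight segment, B = (μ₀I/4πd)(sinθ₁ + sinθ₂), where θ₁, θ₂ are the angles from the perpendicular to each end.
The perpendicular from the point meets the wire at its midpoint, so each end is L/2 = 0.62 m away along the wire.
sinθ₁ = 0.62/√(0.62²+0.184²) = 0.9587; sinθ₂ = 0.62/√(0.62²+0.184²) = 0.9587.
B = (4π×10⁻⁷ × 18.5) / (4π × 0.184) × (0.9587 + 0.9587) = 1.93×10⁻⁵ T.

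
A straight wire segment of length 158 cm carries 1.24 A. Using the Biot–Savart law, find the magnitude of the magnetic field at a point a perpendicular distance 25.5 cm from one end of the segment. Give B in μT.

B ≈ 0.480 μT

For a finite straight segment, B = (μ₀I/4πd)(sinθ₁ + sinθ₂), where θ₁, θ₂ are the angles from the perpendicular to each end.
The perpendicular foot is at one end, so the two end-offsets along the wire are 0 and L = 1.58 m.
sinθ₁ = 0/√(0²+0.255²) = 0.0000; sinθ₂ = 1.58/√(1.58²+0.255²) = 0.9872.
B = (4π×10⁻⁷ × 1.24) / (4π × 0.255) × (0.0000 + 0.9872) = 4.80×10⁻⁷ T.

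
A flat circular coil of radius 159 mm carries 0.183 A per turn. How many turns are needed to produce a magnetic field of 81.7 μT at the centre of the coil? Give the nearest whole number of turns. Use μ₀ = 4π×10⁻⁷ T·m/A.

N = 113

For an N-turn coil, B = Nμ₀I/(2R). A single turn gives B₁ = 7.23×10⁻⁷ T with R = 0.159 m.
N = B/B₁ = 8.17×10⁻⁵ / 7.23×10⁻⁷ = 112.98.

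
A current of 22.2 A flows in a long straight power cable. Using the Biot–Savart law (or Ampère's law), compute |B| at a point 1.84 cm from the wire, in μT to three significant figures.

B ≈ 241 μT

For an infinitely long straight wire, B = μ₀I/(2πd).
B = (4π×10⁻⁷ × 22.2) / (2π × 0.0184) = 2.41×10⁻⁴ T.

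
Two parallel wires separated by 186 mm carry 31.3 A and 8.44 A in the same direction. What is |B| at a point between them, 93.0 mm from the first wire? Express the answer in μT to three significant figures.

Each long wire gives B = μ₀I/(2πd). Distances are d₁ = 0.093 m and d₂ = 0.093 m.
B₁ = 6.73×10⁻⁵ T, B₂ = 1.82×10⁻⁵ T.
Between parallel currents the two contributions point in opposite directions, so they subtract. B = |B₁ − B₂| = |6.73×10⁻⁵ − 1.82×10⁻⁵| = 4.92×10⁻⁵ T.

B ≈ 49.2 μT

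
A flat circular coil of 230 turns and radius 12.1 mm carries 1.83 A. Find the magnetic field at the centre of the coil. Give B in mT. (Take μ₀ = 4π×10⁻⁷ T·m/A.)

B ≈ 21.9 mT

For an N-turn flat coil, B = Nμ₀I/(2R) with R = 0.0121 m.
B = 230 × 9.50×10⁻⁵ T = 2.19×10⁻² T.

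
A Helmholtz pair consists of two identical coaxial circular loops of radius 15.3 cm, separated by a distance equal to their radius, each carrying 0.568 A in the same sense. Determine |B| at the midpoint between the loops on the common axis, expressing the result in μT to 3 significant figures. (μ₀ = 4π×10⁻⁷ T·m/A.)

B ≈ 3.34 μT

Each loop contributes B = μ₀IR²/[2(R²+z²)^(3/2)] on the axis, with z measured from that loop.
Loop 1 (z = 0.0765 m): B₁ = 1.67×10⁻⁶ T. Loop 2 (z = 0.0765 m): B₂ = 1.67×10⁻⁶ T.
The fields add: B = B₁ + B₂ = 3.34×10⁻⁶ T.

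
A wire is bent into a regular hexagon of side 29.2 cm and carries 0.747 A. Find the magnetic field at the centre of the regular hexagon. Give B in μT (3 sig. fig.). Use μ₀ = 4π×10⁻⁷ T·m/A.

Each side is a finite straight segment at perpendicular distance d = a/(2 tan(π/6)) = 0.2529 m from the centre, with end-angles ±π/6.
One side contributes B₁ = (μ₀I/4πd)·2 sin(π/6) = 2.95×10⁻⁷ T.
All 6 sides add in the same direction: B = 6 × 2.95×10⁻⁷ = 1.77×10⁻⁶ T.

B ≈ 1.77 μT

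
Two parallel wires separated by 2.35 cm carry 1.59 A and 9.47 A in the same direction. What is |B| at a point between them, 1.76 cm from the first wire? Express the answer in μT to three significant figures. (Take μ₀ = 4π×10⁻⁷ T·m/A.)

Each long wire gives B = μ₀I/(2πd). Distances are d₁ = 0.0176 m and d₂ = 0.0059 m.
B₁ = 1.81×10⁻⁵ T, B₂ = 3.21×10⁻⁴ T.
Between parallel currents the two contributions point in opposite directions, so they subtract. B = |B₁ − B₂| = |1.81×10⁻⁵ − 3.21×10⁻⁴| = 3.03×10⁻⁴ T.

B ≈ 303 μT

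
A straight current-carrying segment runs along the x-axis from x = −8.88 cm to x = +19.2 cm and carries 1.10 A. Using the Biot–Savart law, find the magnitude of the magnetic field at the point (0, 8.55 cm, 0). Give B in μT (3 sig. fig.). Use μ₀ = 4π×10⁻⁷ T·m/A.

For a finite straight segment, B = (μ₀I/4πd)(sinθ₁ + sinθ₂), where θ₁, θ₂ are the angles from the perpendicular to each end.
The perpendicular distance is d = 0.0855 m; the end-offsets along the wire are a = 0.0888 m and b = 0.192 m.
sinθ₁ = 0.0888/√(0.0888²+0.0855²) = 0.7204; sinθ₂ = 0.192/√(0.192²+0.0855²) = 0.9135.
B = (4π×10⁻⁷ × 1.10) / (4π × 0.0855) × (0.7204 + 0.9135) = 2.10×10⁻⁶ T.

B ≈ 2.10 μT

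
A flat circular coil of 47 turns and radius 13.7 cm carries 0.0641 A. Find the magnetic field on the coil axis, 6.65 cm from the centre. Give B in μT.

B ≈ 10.1 μT

For an N-turn flat coil, B = Nμ₀IR²/[2(R²+z²)^(3/2)] with R = 0.137 m, z = 0.0665 m.
B = 47 × 2.14×10⁻⁷ T = 1.01×10⁻⁵ T.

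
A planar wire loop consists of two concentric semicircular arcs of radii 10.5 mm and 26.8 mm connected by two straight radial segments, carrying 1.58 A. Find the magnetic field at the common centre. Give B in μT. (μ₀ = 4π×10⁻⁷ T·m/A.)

The radial connectors point toward the centre, so dl × r̂ = 0 and they contribute nothing.
Each semicircle gives μ₀I/(4R): inner arc 4.73×10⁻⁵ T, outer arc 1.85×10⁻⁵ T.
The two arcs carry current in opposite angular senses, so their fields oppose: B = |4.73×10⁻⁵ − 1.85×10⁻⁵| = 2.88×10⁻⁵ T.

B ≈ 28.8 μT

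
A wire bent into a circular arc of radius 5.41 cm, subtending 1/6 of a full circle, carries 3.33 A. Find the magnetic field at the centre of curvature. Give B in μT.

B ≈ 6.45 μT

The Biot–Savart field of a circular arc at its centre is B = μ₀Iφ/(4πR), with φ = 1.047 rad.
B = (4π×10⁻⁷ × 3.33 × 1.047) / (4π × 0.0541) = 6.45×10⁻⁶ T.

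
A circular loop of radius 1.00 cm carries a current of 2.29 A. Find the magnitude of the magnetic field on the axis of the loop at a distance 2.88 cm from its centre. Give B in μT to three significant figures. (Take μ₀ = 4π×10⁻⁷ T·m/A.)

B ≈ 5.08 μT

On the axis of a circular loop, B = μ₀IR² / [2(R²+z²)^(3/2)].
R² + z² = (0.01)² + (0.0288)² = 0.0009294 m², and (R²+z²)^(3/2) = 2.83×10⁻⁵ m³.
B = (4π×10⁻⁷ × 2.29 × 0.0001) / (2 × 2.83×10⁻⁵) = 5.08×10⁻⁶ T.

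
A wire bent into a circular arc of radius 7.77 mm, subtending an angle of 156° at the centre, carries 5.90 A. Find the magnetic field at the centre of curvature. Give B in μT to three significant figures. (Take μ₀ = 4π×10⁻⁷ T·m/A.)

The Biot–Savart field of a circular arc at its centre is B = μ₀Iφ/(4πR), with φ = 2.723 rad.
B = (4π×10⁻⁷ × 5.90 × 2.723) / (4π × 0.00777) = 2.07×10⁻⁴ T.

B ≈ 207 μT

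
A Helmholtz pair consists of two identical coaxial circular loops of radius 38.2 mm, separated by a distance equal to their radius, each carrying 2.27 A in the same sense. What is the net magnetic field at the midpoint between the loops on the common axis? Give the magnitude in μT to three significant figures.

B ≈ 53.4 μT

Each loop contributes B = μ₀IR²/[2(R²+z²)^(3/2)] on the axis, with z measured from that loop.
Loop 1 (z = 0.0191 m): B₁ = 2.67×10⁻⁵ T. Loop 2 (z = 0.0191 m): B₂ = 2.67×10⁻⁵ T.
The fields add: B = B₁ + B₂ = 5.34×10⁻⁵ T.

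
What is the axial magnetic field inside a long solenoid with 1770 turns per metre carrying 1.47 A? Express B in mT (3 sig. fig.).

Inside a long solenoid, B = μ₀nI with n = 1770 turns/m.
B = 4π×10⁻⁷ × 1770 × 1.47 = 3.27×10⁻³ T.

B ≈ 3.27 mT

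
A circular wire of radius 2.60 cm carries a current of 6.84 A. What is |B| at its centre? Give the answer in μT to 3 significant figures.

At the centre of a circular loop the Biot–Savart law gives B = μ₀I/(2R).
B = (4π×10⁻⁷ × 6.84) / (2 × 0.026) = 1.65×10⁻⁴ T.

B ≈ 165 μT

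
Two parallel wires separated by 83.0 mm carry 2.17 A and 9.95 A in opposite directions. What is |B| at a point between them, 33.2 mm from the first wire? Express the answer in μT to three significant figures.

B ≈ 53.0 μT

Each long wire gives B = μ₀I/(2πd). Distances are d₁ = 0.0332 m and d₂ = 0.0498 m.
B₁ = 1.31×10⁻⁵ T, B₂ = 4.00×10⁻⁵ T.
Between antiparallel currents both contributions point the same way, so they add. B = B₁ + B₂ = 1.31×10⁻⁵ + 4.00×10⁻⁵ = 5.30×10⁻⁵ T.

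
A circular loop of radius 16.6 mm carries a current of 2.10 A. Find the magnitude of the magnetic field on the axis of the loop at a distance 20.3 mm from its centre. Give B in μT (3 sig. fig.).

B ≈ 20.2 μT

On the axis of a circular loop, B = μ₀IR² / [2(R²+z²)^(3/2)].
R² + z² = (0.0166)² + (0.0203)² = 0.0006877 m², and (R²+z²)^(3/2) = 1.80×10⁻⁵ m³.
B = (4π×10⁻⁷ × 2.10 × 0.0002756) / (2 × 1.80×10⁻⁵) = 2.02×10⁻⁵ T.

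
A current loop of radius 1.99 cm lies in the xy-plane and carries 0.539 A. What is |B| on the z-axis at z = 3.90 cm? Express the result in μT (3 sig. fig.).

B ≈ 1.60 μT

On the axis of a circular loop, B = μ₀IR² / [2(R²+z²)^(3/2)].
R² + z² = (0.0199)² + (0.039)² = 0.001917 m², and (R²+z²)^(3/2) = 8.39×10⁻⁵ m³.
B = (4π×10⁻⁷ × 0.539 × 0.000396) / (2 × 8.39×10⁻⁵) = 1.60×10⁻⁶ T.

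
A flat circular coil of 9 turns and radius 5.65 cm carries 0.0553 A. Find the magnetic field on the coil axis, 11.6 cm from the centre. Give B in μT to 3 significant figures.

B ≈ 0.465 μT

For an N-turn flat coil, B = Nμ₀IR²/[2(R²+z²)^(3/2)] with R = 0.0565 m, z = 0.116 m.
B = 9 × 5.16×10⁻⁸ T = 4.65×10⁻⁷ T.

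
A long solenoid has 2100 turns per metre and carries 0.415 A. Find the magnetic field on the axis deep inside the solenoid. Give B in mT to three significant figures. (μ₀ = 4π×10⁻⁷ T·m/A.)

Inside a long solenoid, B = μ₀nI with n = 2100 turns/m.
B = 4π×10⁻⁷ × 2100 × 0.415 = 1.10×10⁻³ T.

B ≈ 1.10 mT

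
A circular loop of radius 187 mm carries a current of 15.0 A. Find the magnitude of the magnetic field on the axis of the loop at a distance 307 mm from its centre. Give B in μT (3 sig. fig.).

On the axis of a circular loop, B = μ₀IR² / [2(R²+z²)^(3/2)].
R² + z² = (0.187)² + (0.307)² = 0.1292 m², and (R²+z²)^(3/2) = 4.64×10⁻² m³.
B = (4π×10⁻⁷ × 15.0 × 0.03497) / (2 × 4.64×10⁻²) = 7.10×10⁻⁶ T.

B ≈ 7.10 μT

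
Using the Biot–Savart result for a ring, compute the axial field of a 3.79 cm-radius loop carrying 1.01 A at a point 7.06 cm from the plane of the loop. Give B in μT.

On the axis of a circular loop, B = μ₀IR² / [2(R²+z²)^(3/2)].
R² + z² = (0.0379)² + (0.0706)² = 0.006421 m², and (R²+z²)^(3/2) = 5.14×10⁻⁴ m³.
B = (4π×10⁻⁷ × 1.01 × 0.001436) / (2 × 5.14×10⁻⁴) = 1.77×10⁻⁶ T.

B ≈ 1.77 μT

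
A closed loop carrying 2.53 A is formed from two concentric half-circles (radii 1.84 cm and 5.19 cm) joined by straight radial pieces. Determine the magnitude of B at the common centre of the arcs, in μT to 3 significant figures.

B ≈ 27.9 μT

The radial connectors point toward the centre, so dl × r̂ = 0 and they contribute nothing.
Each semicircle gives μ₀I/(4R): inner arc 4.32×10⁻⁵ T, outer arc 1.53×10⁻⁵ T.
The two arcs carry current in opposite angular senses, so their fields oppose: B = |4.32×10⁻⁵ − 1.53×10⁻⁵| = 2.79×10⁻⁵ T.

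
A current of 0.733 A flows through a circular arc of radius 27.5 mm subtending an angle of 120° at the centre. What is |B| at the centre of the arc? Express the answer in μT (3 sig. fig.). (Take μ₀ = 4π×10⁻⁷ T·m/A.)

B ≈ 5.58 μT

The Biot–Savart field of a circular arc at its centre is B = μ₀Iφ/(4πR), with φ = 2.094 rad.
B = (4π×10⁻⁷ × 0.733 × 2.094) / (4π × 0.0275) = 5.58×10⁻⁶ T.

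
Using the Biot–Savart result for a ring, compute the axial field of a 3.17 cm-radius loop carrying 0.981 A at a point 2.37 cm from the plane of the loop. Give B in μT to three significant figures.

On the axis of a circular loop, B = μ₀IR² / [2(R²+z²)^(3/2)].
R² + z² = (0.0317)² + (0.0237)² = 0.001567 m², and (R²+z²)^(3/2) = 6.20×10⁻⁵ m³.
B = (4π×10⁻⁷ × 0.981 × 0.001005) / (2 × 6.20×10⁻⁵) = 9.99×10⁻⁶ T.

B ≈ 9.99 μT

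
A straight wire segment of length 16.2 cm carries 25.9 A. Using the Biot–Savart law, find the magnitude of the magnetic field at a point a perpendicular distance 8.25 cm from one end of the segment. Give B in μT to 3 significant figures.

B ≈ 28.0 μT

For a finite straight segment, B = (μ₀I/4πd)(sinθ₁ + sinθ₂), where θ₁, θ₂ are the angles from the perpendicular to each end.
The perpendicular foot is at one end, so the two end-offsets along the wire are 0 and L = 0.162 m.
sinθ₁ = 0/√(0²+0.0825²) = 0.0000; sinθ₂ = 0.162/√(0.162²+0.0825²) = 0.8911.
B = (4π×10⁻⁷ × 25.9) / (4π × 0.0825) × (0.0000 + 0.8911) = 2.80×10⁻⁵ T.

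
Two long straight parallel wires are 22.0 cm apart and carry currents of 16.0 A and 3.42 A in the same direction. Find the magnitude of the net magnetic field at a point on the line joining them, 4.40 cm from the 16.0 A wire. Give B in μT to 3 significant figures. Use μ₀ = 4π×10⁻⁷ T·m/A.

B ≈ 68.8 μT

Each long wire gives B = μ₀I/(2πd). Distances are d₁ = 0.044 m and d₂ = 0.176 m.
B₁ = 7.27×10⁻⁵ T, B₂ = 3.89×10⁻⁶ T.
Between parallel currents the two contributions point in opposite directions, so they subtract. B = |B₁ − B₂| = |7.27×10⁻⁵ − 3.89×10⁻⁶| = 6.88×10⁻⁵ T.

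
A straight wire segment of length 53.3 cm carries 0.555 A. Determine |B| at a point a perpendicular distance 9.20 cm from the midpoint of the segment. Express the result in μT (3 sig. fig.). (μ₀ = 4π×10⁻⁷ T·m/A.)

B ≈ 1.14 μT

For a finite straight segment, B = (μ₀I/4πd)(sinθ₁ + sinθ₂), where θ₁, θ₂ are the angles from the perpendicular to each end.
The perpendicular from the point meets the wire at its midpoint, so each end is L/2 = 0.2665 m away along the wire.
sinθ₁ = 0.2665/√(0.2665²+0.092²) = 0.9453; sinθ₂ = 0.2665/√(0.2665²+0.092²) = 0.9453.
B = (4π×10⁻⁷ × 0.555) / (4π × 0.092) × (0.9453 + 0.9453) = 1.14×10⁻⁶ T.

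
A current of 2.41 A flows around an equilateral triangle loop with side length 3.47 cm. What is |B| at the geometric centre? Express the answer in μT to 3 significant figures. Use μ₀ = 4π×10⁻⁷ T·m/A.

Each side is a finite straight segment at perpendicular distance d = a/(2 tan(π/3)) = 0.01002 m from the centre, with end-angles ±π/3.
One side contributes B₁ = (μ₀I/4πd)·2 sin(π/3) = 4.17×10⁻⁵ T.
All 3 sides add in the same direction: B = 3 × 4.17×10⁻⁵ = 1.25×10⁻⁴ T.

B ≈ 125 μT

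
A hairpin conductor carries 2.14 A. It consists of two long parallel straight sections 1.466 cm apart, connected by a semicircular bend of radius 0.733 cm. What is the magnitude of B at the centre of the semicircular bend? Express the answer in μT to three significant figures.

The semicircular arc contributes B_arc = μ₀I·π/(4πR) = μ₀I/(4R) = 9.17×10⁻⁵ T.
Each semi-infinite lead is at perpendicular distance R = 0.00733 m from the centre, with the perpendicular foot at its near end, so it contributes μ₀I/(4πR); both point the same way, together 5.84×10⁻⁵ T.
Arc and leads all point the same direction: B = 9.17×10⁻⁵ + 5.84×10⁻⁵ = 1.50×10⁻⁴ T.

B ≈ 150 μT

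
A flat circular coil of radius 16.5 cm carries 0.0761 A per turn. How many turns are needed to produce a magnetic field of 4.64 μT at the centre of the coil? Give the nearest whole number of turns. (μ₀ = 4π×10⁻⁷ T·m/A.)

N = 16

For an N-turn coil, B = Nμ₀I/(2R). A single turn gives B₁ = 2.90×10⁻⁷ T with R = 0.165 m.
N = B/B₁ = 4.64×10⁻⁶ / 2.90×10⁻⁷ = 16.01.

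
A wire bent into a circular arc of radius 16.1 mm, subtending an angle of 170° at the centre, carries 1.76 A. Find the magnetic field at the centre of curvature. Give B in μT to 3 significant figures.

The Biot–Savart field of a circular arc at its centre is B = μ₀Iφ/(4πR), with φ = 2.967 rad.
B = (4π×10⁻⁷ × 1.76 × 2.967) / (4π × 0.0161) = 3.24×10⁻⁵ T.

B ≈ 32.4 μT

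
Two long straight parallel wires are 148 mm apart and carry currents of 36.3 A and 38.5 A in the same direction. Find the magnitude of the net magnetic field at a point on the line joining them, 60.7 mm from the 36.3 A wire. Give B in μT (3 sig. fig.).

B ≈ 31.4 μT

Each long wire gives B = μ₀I/(2πd). Distances are d₁ = 0.0607 m and d₂ = 0.0873 m.
B₁ = 1.20×10⁻⁴ T, B₂ = 8.82×10⁻⁵ T.
Between parallel currents the two contributions point in opposite directions, so they subtract. B = |B₁ − B₂| = |1.20×10⁻⁴ − 8.82×10⁻⁵| = 3.14×10⁻⁵ T.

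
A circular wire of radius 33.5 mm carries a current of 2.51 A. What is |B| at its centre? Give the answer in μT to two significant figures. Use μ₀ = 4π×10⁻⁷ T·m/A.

At the centre of a circular loop the Biot–Savart law gives B = μ₀I/(2R).
B = (4π×10⁻⁷ × 2.51) / (2 × 0.0335) = 4.71×10⁻⁵ T.

B ≈ 47 μT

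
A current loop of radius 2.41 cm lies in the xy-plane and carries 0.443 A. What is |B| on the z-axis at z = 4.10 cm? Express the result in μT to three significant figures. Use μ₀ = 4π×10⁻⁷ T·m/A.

B ≈ 1.50 μT

On the axis of a circular loop, B = μ₀IR² / [2(R²+z²)^(3/2)].
R² + z² = (0.0241)² + (0.041)² = 0.002262 m², and (R²+z²)^(3/2) = 1.08×10⁻⁴ m³.
B = (4π×10⁻⁷ × 0.443 × 0.0005808) / (2 × 1.08×10⁻⁴) = 1.50×10⁻⁶ T.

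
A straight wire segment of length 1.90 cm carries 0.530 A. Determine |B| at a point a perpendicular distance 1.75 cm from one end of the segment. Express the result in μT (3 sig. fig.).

For a finite straight segment, B = (μ₀I/4πd)(sinθ₁ + sinθ₂), where θ₁, θ₂ are the angles from the perpendicular to each end.
The perpendicular foot is at one end, so the two end-offsets along the wire are 0 and L = 0.019 m.
sinθ₁ = 0/√(0²+0.0175²) = 0.0000; sinθ₂ = 0.019/√(0.019²+0.0175²) = 0.7355.
B = (4π×10⁻⁷ × 0.530) / (4π × 0.0175) × (0.0000 + 0.7355) = 2.23×10⁻⁶ T.

B ≈ 2.23 μT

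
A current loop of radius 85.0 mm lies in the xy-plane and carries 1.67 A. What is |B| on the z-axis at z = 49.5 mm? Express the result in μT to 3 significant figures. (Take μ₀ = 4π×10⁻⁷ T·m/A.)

On the axis of a circular loop, B = μ₀IR² / [2(R²+z²)^(3/2)].
R² + z² = (0.085)² + (0.0495)² = 0.009675 m², and (R²+z²)^(3/2) = 9.52×10⁻⁴ m³.
B = (4π×10⁻⁷ × 1.67 × 0.007225) / (2 × 9.52×10⁻⁴) = 7.97×10⁻⁶ T.

B ≈ 7.97 μT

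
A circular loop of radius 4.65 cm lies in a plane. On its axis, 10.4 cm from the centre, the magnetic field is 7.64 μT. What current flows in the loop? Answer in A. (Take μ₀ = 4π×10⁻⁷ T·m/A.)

On the axis of a loop, B = μ₀IR²/[2(R²+z²)^(3/2)], so I = 2B(R²+z²)^(3/2)/(μ₀R²).
R² + z² = 0.002162 + 0.01082 = 0.01298 m²; raised to 3/2 gives 1.48×10⁻³ m³.
I = 2 × 7.64×10⁻⁶ × 1.48×10⁻³ / (1.26×10⁻⁶ × 0.002162) = 8.31 A.

I ≈ 8.31 A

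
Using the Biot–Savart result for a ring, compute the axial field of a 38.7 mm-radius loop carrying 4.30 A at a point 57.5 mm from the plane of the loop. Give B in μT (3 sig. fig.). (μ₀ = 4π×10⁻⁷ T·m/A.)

B ≈ 12.2 μT

On the axis of a circular loop, B = μ₀IR² / [2(R²+z²)^(3/2)].
R² + z² = (0.0387)² + (0.0575)² = 0.004804 m², and (R²+z²)^(3/2) = 3.33×10⁻⁴ m³.
B = (4π×10⁻⁷ × 4.30 × 0.001498) / (2 × 3.33×10⁻⁴) = 1.22×10⁻⁵ T.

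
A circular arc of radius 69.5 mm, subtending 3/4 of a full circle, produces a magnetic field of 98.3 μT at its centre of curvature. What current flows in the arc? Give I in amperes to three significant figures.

For a circular arc, B = μ₀Iφ/(4πR) with φ in radians; here φ = 4.712 rad.
So I = 4πRB/(μ₀φ) = 4π × 0.0695 × 9.83×10⁻⁵ / (4π×10⁻⁷ × 4.712) = 14.5 A.

I ≈ 14.5 A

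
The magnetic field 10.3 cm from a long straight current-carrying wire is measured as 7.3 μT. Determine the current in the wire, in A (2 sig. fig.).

I ≈ 3.8 A

For a long straight wire B = μ₀I/(2πd), so I = 2πdB/μ₀.
I = 2π × 0.103 × 7.30×10⁻⁶ / (4π×10⁻⁷) = 3.76 A.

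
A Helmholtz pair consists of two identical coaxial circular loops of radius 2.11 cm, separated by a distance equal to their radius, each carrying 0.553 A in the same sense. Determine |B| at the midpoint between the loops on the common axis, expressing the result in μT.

B ≈ 23.6 μT

Each loop contributes B = μ₀IR²/[2(R²+z²)^(3/2)] on the axis, with z measured from that loop.
Loop 1 (z = 0.01055 m): B₁ = 1.18×10⁻⁵ T. Loop 2 (z = 0.01055 m): B₂ = 1.18×10⁻⁵ T.
The fields add: B = B₁ + B₂ = 2.36×10⁻⁵ T.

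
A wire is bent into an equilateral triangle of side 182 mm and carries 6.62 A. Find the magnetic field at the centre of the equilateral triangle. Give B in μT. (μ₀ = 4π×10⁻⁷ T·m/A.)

Each side is a finite straight segment at perpendicular distance d = a/(2 tan(π/3)) = 0.05254 m from the centre, with end-angles ±π/3.
One side contributes B₁ = (μ₀I/4πd)·2 sin(π/3) = 2.18×10⁻⁵ T.
All 3 sides add in the same direction: B = 3 × 2.18×10⁻⁵ = 6.55×10⁻⁵ T.

B ≈ 65.5 μT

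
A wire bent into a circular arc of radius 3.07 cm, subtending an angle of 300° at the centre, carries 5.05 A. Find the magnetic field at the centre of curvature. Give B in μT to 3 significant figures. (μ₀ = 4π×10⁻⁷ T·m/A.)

B ≈ 86.1 μT

The Biot–Savart field of a circular arc at its centre is B = μ₀Iφ/(4πR), with φ = 5.236 rad.
B = (4π×10⁻⁷ × 5.05 × 5.236) / (4π × 0.0307) = 8.61×10⁻⁵ T.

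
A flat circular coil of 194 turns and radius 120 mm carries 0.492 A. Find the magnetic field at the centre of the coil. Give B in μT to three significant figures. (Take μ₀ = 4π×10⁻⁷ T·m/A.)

B ≈ 500 μT

For an N-turn flat coil, B = Nμ₀I/(2R) with R = 0.12 m.
B = 194 × 2.58×10⁻⁶ T = 5.00×10⁻⁴ T.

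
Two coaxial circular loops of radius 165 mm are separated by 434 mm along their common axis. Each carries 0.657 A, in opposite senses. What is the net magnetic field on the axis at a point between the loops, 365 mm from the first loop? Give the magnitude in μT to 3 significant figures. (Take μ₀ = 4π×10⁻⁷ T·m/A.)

Each loop contributes B = μ₀IR²/[2(R²+z²)^(3/2)] on the axis, with z measured from that loop.
Loop 1 (z = 0.365 m): B₁ = 1.75×10⁻⁷ T. Loop 2 (z = 0.069 m): B₂ = 1.96×10⁻⁶ T.
The fields oppose: B = |B₁ − B₂| = 1.79×10⁻⁶ T.

B ≈ 1.79 μT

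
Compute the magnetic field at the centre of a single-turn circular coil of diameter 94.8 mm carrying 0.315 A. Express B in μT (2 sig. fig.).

B ≈ 4.2 μT

At the centre of a circular loop the Biot–Savart law gives B = μ₀I/(2R) (so R = 0.0474 m).
B = (4π×10⁻⁷ × 0.315) / (2 × 0.0474) = 4.18×10⁻⁶ T.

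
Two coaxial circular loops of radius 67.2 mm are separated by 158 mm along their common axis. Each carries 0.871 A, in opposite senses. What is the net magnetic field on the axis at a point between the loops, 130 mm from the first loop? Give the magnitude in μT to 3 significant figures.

Each loop contributes B = μ₀IR²/[2(R²+z²)^(3/2)] on the axis, with z measured from that loop.
Loop 1 (z = 0.13 m): B₁ = 7.89×10⁻⁷ T. Loop 2 (z = 0.028 m): B₂ = 6.41×10⁻⁶ T.
The fields oppose: B = |B₁ − B₂| = 5.62×10⁻⁶ T.

B ≈ 5.62 μT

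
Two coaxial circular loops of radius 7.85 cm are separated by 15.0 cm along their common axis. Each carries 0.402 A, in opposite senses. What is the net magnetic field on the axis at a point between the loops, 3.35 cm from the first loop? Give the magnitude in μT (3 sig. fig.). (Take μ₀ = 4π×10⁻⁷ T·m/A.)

B ≈ 1.94 μT

Each loop contributes B = μ₀IR²/[2(R²+z²)^(3/2)] on the axis, with z measured from that loop.
Loop 1 (z = 0.0335 m): B₁ = 2.50×10⁻⁶ T. Loop 2 (z = 0.1165 m): B₂ = 5.61×10⁻⁷ T.
The fields oppose: B = |B₁ − B₂| = 1.94×10⁻⁶ T.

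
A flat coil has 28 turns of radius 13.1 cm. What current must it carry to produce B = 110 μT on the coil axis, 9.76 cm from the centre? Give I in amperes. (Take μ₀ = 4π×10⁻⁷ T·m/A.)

For an N-turn coil, B = Nμ₀IR²/[2(R²+z²)^(3/2)] with R = 0.131 m, z = 0.0976 m, so I = 2B(R²+z²)^(3/2)/(Nμ₀R²) = 2 × 1.10×10⁻⁴ × 4.36×10⁻³ / (28 × 4π×10⁻⁷ × 0.01716) = 1.59 A.

I ≈ 1.59 A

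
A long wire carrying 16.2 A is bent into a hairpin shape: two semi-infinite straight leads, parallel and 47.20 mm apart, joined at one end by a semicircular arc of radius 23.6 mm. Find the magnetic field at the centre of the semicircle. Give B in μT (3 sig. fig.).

The semicircular arc contributes B_arc = μ₀I·π/(4πR) = μ₀I/(4R) = 2.16×10⁻⁴ T.
Each semi-infinite lead is at perpendicular distance R = 0.0236 m from the centre, with the perpendicular foot at its near end, so it contributes μ₀I/(4πR); both point the same way, together 1.37×10⁻⁴ T.
Arc and leads all point the same direction: B = 2.16×10⁻⁴ + 1.37×10⁻⁴ = 3.53×10⁻⁴ T.

B ≈ 353 μT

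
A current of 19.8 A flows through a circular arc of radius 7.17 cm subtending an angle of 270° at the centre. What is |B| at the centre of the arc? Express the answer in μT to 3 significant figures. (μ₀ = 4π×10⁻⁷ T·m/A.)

B ≈ 130 μT

The Biot–Savart field of a circular arc at its centre is B = μ₀Iφ/(4πR), with φ = 4.712 rad.
B = (4π×10⁻⁷ × 19.8 × 4.712) / (4π × 0.0717) = 1.30×10⁻⁴ T.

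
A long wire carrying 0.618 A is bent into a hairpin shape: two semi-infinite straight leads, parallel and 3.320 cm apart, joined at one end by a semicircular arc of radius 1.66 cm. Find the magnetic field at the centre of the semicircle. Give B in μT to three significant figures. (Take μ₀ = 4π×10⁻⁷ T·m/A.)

The semicircular arc contributes B_arc = μ₀I·π/(4πR) = μ₀I/(4R) = 1.17×10⁻⁵ T.
Each semi-infinite lead is at perpendicular distance R = 0.0166 m from the centre, with the perpendicular foot at its near end, so it contributes μ₀I/(4πR); both point the same way, together 7.45×10⁻⁶ T.
Arc and leads all point the same direction: B = 1.17×10⁻⁵ + 7.45×10⁻⁶ = 1.91×10⁻⁵ T.

B ≈ 19.1 μT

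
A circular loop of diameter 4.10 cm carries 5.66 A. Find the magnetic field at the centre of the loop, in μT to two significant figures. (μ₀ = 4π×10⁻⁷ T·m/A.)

B ≈ 170 μT

At the centre of a circular loop the Biot–Savart law gives B = μ₀I/(2R) (so R = 0.0205 m).
B = (4π×10⁻⁷ × 5.66) / (2 × 0.0205) = 1.73×10⁻⁴ T.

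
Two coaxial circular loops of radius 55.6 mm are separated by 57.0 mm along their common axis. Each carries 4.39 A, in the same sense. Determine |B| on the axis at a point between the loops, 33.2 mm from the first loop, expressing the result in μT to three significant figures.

Each loop contributes B = μ₀IR²/[2(R²+z²)^(3/2)] on the axis, with z measured from that loop.
Loop 1 (z = 0.0332 m): B₁ = 3.14×10⁻⁵ T. Loop 2 (z = 0.0238 m): B₂ = 3.85×10⁻⁵ T.
The fields add: B = B₁ + B₂ = 6.99×10⁻⁵ T.

B ≈ 69.9 μT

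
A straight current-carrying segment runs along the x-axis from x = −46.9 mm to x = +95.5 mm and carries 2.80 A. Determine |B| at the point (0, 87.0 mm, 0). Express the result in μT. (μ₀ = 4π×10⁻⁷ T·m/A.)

For a finite straight segment, B = (μ₀I/4πd)(sinθ₁ + sinθ₂), where θ₁, θ₂ are the angles from the perpendicular to each end.
The perpendicular distance is d = 0.087 m; the end-offsets along the wire are a = 0.0469 m and b = 0.0955 m.
sinθ₁ = 0.0469/√(0.0469²+0.087²) = 0.4745; sinθ₂ = 0.0955/√(0.0955²+0.087²) = 0.7392.
B = (4π×10⁻⁷ × 2.80) / (4π × 0.087) × (0.4745 + 0.7392) = 3.91×10⁻⁶ T.

B ≈ 3.91 μT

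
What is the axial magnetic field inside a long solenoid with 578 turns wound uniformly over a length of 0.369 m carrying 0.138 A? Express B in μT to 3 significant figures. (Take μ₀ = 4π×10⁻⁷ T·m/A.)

Inside a long solenoid, B = μ₀nI with n = 1566 turns/m.
B = 4π×10⁻⁷ × 1566 × 0.138 = 2.72×10⁻⁴ T.

B ≈ 272 μT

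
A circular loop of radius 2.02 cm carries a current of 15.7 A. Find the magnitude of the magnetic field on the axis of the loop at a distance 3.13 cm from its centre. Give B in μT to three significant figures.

B ≈ 77.9 μT

On the axis of a circular loop, B = μ₀IR² / [2(R²+z²)^(3/2)].
R² + z² = (0.0202)² + (0.0313)² = 0.001388 m², and (R²+z²)^(3/2) = 5.17×10⁻⁵ m³.
B = (4π×10⁻⁷ × 15.7 × 0.000408) / (2 × 5.17×10⁻⁵) = 7.79×10⁻⁵ T.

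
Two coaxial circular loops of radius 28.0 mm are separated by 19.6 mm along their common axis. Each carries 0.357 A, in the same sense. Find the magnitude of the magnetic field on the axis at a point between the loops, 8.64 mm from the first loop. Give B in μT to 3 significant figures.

B ≈ 13.5 μT

Each loop contributes B = μ₀IR²/[2(R²+z²)^(3/2)] on the axis, with z measured from that loop.
Loop 1 (z = 0.00864 m): B₁ = 6.99×10⁻⁶ T. Loop 2 (z = 0.01096 m): B₂ = 6.47×10⁻⁶ T.
The fields add: B = B₁ + B₂ = 1.35×10⁻⁵ T.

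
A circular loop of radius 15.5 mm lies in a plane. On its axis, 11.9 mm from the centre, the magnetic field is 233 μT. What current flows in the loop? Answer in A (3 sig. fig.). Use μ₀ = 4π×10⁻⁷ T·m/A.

I ≈ 11.5 A

On the axis of a loop, B = μ₀IR²/[2(R²+z²)^(3/2)], so I = 2B(R²+z²)^(3/2)/(μ₀R²).
R² + z² = 0.0002402 + 0.0001416 = 0.0003819 m²; raised to 3/2 gives 7.46×10⁻⁶ m³.
I = 2 × 2.33×10⁻⁴ × 7.46×10⁻⁶ / (1.26×10⁻⁶ × 0.0002402) = 11.5 A.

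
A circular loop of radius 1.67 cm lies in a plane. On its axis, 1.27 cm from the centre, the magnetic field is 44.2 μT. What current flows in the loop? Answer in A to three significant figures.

On the axis of a loop, B = μ₀IR²/[2(R²+z²)^(3/2)], so I = 2B(R²+z²)^(3/2)/(μ₀R²).
R² + z² = 0.0002789 + 0.0001613 = 0.0004402 m²; raised to 3/2 gives 9.24×10⁻⁶ m³.
I = 2 × 4.42×10⁻⁵ × 9.24×10⁻⁶ / (1.26×10⁻⁶ × 0.0002789) = 2.33 A.

I ≈ 2.33 A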